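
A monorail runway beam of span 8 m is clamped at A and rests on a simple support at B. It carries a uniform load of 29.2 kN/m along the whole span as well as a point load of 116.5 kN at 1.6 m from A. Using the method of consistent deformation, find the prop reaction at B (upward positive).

R_B = 94.12 kN

Take the reaction at B as the redundant and release it; the primary structure is a cantilever fixed at A.
Free-end deflection of the primary structure under the applied loading (downward +):
  UDL 29.2: wL⁴/(8EI) = 14950/EI
  point load 116.5 at a = 1.6: Pa²(3L − a)/(6EI) = 1113/EI
  δ_0 = 16064/EI
Flexibility coefficient — unit upward force at B: δ_{BB} = L³/(3EI) = 170.7/EI.
Compatibility at B: δ_0 − R_B·δ_{BB} = 0, so R_B = 16064/170.7 = 94.12 kN.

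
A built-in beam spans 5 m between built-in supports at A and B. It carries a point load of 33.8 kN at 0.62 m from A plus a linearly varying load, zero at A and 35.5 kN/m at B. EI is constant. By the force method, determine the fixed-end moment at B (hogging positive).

Take the two fixed-end moments M_A, M_B as redundants; the released structure is the simple span AB.
End rotations of the released simple span under the applied load (×1/EI):
  at A: point load 33.8 at a = 0.62: Pab(L + b)/(6LEI) = 28.7/EI
  at B: point load 33.8 at a = 0.62: Pab(L + a)/(6LEI) = 17.19/EI
  at A: triangular load, peak 35.5: 7w₀L³/(360EI) = 86.28/EI
  at B: triangular load, peak 35.5: w₀L³/(45EI) = 98.61/EI
  θ_A0 = 115/EI,  θ_B0 = 115.8/EI
Flexibility coefficients: a unit moment at one end gives L/(3EI) there and L/(6EI) at the far end, so f₁₁ = f₂₂ = 1.667/EI and f₁₂ = f₂₁ = 0.8333/EI.
Compatibility — zero rotation at each built-in end:
  1.667 M_A + 0.8333 M_B = 115
  0.8333 M_A + 1.667 M_B = 115.8
Solving the pair gives M_A = 45.66 kN·m and M_B = 46.65 kN·m (hogging).

M_B = 46.65 kN·m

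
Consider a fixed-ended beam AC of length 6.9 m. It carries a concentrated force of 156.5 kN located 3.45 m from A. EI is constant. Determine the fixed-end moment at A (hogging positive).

Take the two fixed-end moments M_A, M_C as redundants; the released structure is the simple span AC.
End rotations of the released simple span under the applied load (×1/EI):
  at A: point load 156.5 at a = 3.45: Pab(L + b)/(6LEI) = 465.7/EI
  at C: point load 156.5 at a = 3.45: Pab(L + a)/(6LEI) = 465.7/EI
  θ_A0 = 465.7/EI,  θ_C0 = 465.7/EI
Flexibility coefficients: a unit moment at one end gives L/(3EI) there and L/(6EI) at the far end, so f₁₁ = f₂₂ = 2.3/EI and f₁₂ = f₂₁ = 1.15/EI.
Compatibility — zero rotation at each built-in end:
  2.3 M_A + 1.15 M_C = 465.7
  1.15 M_A + 2.3 M_C = 465.7
Solving the pair gives M_A = 135 kN·m and M_C = 135 kN·m (hogging).

M_A = 135 kN·m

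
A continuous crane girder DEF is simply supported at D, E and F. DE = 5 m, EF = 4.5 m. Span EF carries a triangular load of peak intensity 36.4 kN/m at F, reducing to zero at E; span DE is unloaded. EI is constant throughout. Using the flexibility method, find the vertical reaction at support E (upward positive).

Insert a hinge at E; M_E is the redundant, and each span becomes simply supported.
Rotations at E on the released spans (each span's end-slope, ×1/EI):
  span EF: triangular load, peak 36.4: 7w₀L³/(360EI) = 64.5/EI
  relative rotation θ_0 = (0 + 64.5)/EI = 64.5/EI
A unit hogging moment at E produces rotation L₁/(3EI) + L₂/(3EI) = 3.167/EI.
Compatibility: M_E·(L₁+L₂)/(3EI) = θ_0, giving M_E = 20.37 kN·m (hogging).
Span DE, ΣM about D with M_E applied at E: R_E^{DE}·5 = 0 + 20.37, so R_E^{DE} = 4.073 kN and R_D = 0 − 4.073 = -4.073 kN.
Span EF, ΣM about F: R_E^{EF}·4.5 = 122.8 + 20.37, so R_E^{EF} = 31.83 kN and R_F = 81.9 − 31.83 = 50.07 kN.
R_E = 4.073 + 31.83 = 35.9 kN.

R_E = 35.9 kN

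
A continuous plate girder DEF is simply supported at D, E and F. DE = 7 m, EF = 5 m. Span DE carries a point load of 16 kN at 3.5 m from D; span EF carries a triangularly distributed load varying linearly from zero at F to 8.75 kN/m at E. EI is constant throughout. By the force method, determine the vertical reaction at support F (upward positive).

R_F = 3.626 kN

Insert a hinge at E; M_E is the redundant, and each span becomes simply supported.
Discontinuity in slope at E on the released structure — sum the simple-span end rotations:
  span DE: point load 16 at a = 3.5: Pab(L + a)/(6LEI) = 49/EI
  span EF: triangular load, peak 8.75: w₀L³/(45EI) = 24.31/EI
  relative rotation θ_0 = (49 + 24.31)/EI = 73.31/EI
A unit hogging moment at E produces rotation L₁/(3EI) + L₂/(3EI) = 4/EI.
Slope continuity at E: θ_0 = M_E·4/EI, so M_E = 73.31/4 = 18.33 kN·m (hogging).
Span EF, ΣM about F: R_E^{EF}·5 = 72.92 + 18.33, so R_E^{EF} = 18.25 kN and R_F = 21.88 − 18.25 = 3.626 kN.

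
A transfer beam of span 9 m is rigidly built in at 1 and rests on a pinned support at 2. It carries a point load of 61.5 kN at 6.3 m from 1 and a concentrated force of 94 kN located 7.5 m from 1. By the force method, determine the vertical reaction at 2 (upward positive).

Release the roller at 2. Primary structure: cantilever fixed at 1.
Deflection at 2 on the released cantilever, summing each load's contribution:
  point load 61.5 at a = 6.3: Pa²(3L − a)/(6EI) = 8421/EI
  point load 94 at a = 7.5: Pa²(3L − a)/(6EI) = 17184/EI
  δ_0 = 25606/EI
Tip deflection under a unit load at 2: L³/(3EI) = 243/EI.
The prop prevents deflection at 2: R_2 = δ_0/δ_{22} = 25606/243 = 105.4 kN.

R_2 = 105.4 kN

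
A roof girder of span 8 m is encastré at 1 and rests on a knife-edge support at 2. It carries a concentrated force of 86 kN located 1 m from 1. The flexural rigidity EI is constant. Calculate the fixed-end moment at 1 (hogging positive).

M_1 = 70.55 kN·m

Remove the prop at 2; the released (primary) structure is a cantilever built in at 1.
Free-end deflection of the primary structure under the applied loading (downward +):
  point load 86 at a = 1: Pa²(3L − a)/(6EI) = 329.7/EI
Flexibility coefficient — unit upward force at 2: δ_{22} = L³/(3EI) = 170.7/EI.
The prop prevents deflection at 2: R_2 = δ_0/δ_{22} = 329.7/170.7 = 1.932 kN.
Moment equilibrium about 1: M_1 = Σ(load moments about 1) − R_2·L = 86 − 1.932×8 = 70.55 kN·m.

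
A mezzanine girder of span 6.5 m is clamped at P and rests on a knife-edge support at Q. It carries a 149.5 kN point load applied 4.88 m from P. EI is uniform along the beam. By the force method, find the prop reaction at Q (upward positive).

R_Q = 94.77 kN

Take the reaction at Q as the redundant and release it; the primary structure is a cantilever fixed at P.
Primary-structure tip deflection at Q by superposition:
  point load 149.5 at a = 4.88: Pa²(3L − a)/(6EI) = 8675/EI
Flexibility coefficient — unit upward force at Q: δ_{QQ} = L³/(3EI) = 91.54/EI.
The prop prevents deflection at Q: R_Q = δ_0/δ_{QQ} = 8675/91.54 = 94.77 kN.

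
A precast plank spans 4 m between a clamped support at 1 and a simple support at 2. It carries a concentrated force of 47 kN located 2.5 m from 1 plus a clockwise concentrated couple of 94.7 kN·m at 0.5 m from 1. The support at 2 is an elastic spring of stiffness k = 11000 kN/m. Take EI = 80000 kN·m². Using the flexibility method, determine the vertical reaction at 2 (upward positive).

Choose R_2 as the redundant. The primary structure is the cantilever fixed at 1.
Free-end deflection of the primary structure under the applied loading (downward +):
  point load 47 at a = 2.5: Pa²(3L − a)/(6EI) = 465.1/EI
  clockwise couple 94.7 at a = 0.5: M₀a(2L − a)/(2EI) = 177.6/EI
  δ_0 = 642.7/EI
Flexibility coefficient — unit upward force at 2: δ_{22} = L³/(3EI) = 21.33/EI.
With EI = 80000 kN·m²: δ_0 = 0.008033 m and δ_{22} = 0.000267 m/kN.
Compatibility — the spring shortens by R_2/k under the reaction it provides: δ_0 − R_2·δ_{22} = R_2/k. With 1/k = 0.000091 m/kN, R_2 = δ_0 / (δ_{22} + 1/k) = 0.008033 / (0.000267 + 0.000091) = 22.47 kN.

R_2 = 22.47 kN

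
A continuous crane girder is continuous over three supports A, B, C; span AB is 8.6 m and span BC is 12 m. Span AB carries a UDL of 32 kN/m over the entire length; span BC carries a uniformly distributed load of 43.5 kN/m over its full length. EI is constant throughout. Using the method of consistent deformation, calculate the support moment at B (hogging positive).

M_B = 579.6 kN·m

Insert a hinge at B; M_B is the redundant, and each span becomes simply supported.
End slopes at the hinge B, treating each span as simply supported:
  span AB: UDL 32: wL³/(24EI) = 848.1/EI
  span BC: UDL 43.5: wL³/(24EI) = 3132/EI
  relative rotation θ_0 = (848.1 + 3132)/EI = 3980/EI
A unit hogging moment at B produces rotation L₁/(3EI) + L₂/(3EI) = 6.867/EI.
Slope continuity at B: θ_0 = M_B·6.867/EI, so M_B = 3980/6.867 = 579.6 kN·m (hogging).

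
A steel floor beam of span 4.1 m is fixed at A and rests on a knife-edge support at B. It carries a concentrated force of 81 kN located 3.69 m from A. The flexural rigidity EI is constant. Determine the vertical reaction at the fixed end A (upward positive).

R_A = 12.11 kN

Remove the prop at B; the released (primary) structure is a cantilever built in at A.
Primary-structure tip deflection at B by superposition:
  point load 81 at a = 3.69: Pa²(3L − a)/(6EI) = 1583/EI
Flexibility coefficient — unit upward force at B: δ_{BB} = L³/(3EI) = 22.97/EI.
The prop prevents deflection at B: R_B = δ_0/δ_{BB} = 1583/22.97 = 68.89 kN.
Vertical equilibrium: R_A = ΣP − R_B = 81 − 68.89 = 12.11 kN.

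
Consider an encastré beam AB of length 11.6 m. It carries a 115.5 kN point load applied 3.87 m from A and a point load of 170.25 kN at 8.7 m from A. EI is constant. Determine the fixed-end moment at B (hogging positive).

Release both end moments; the primary structure is a simply-supported span AB with redundants M_A and M_B.
On the primary (simply-supported) span, the end slopes from the loading are:
  at A: point load 115.5 at a = 3.87: Pab(L + b)/(6LEI) = 959.6/EI
  at B: point load 115.5 at a = 3.87: Pab(L + a)/(6LEI) = 768/EI
  at A: point load 170.25 at a = 8.7: Pab(L + b)/(6LEI) = 894.9/EI
  at B: point load 170.25 at a = 8.7: Pab(L + a)/(6LEI) = 1253/EI
  θ_A0 = 1854/EI,  θ_B0 = 2021/EI
Flexibility coefficients: a unit moment at one end gives L/(3EI) there and L/(6EI) at the far end, so f₁₁ = f₂₂ = 3.867/EI and f₁₂ = f₂₁ = 1.933/EI.
Compatibility — zero rotation at each built-in end:
  3.867 M_A + 1.933 M_B = 1854
  1.933 M_A + 3.867 M_B = 2021
Solving the pair gives M_A = 291.1 kN·m and M_B = 377.1 kN·m (hogging).

M_B = 377.1 kN·m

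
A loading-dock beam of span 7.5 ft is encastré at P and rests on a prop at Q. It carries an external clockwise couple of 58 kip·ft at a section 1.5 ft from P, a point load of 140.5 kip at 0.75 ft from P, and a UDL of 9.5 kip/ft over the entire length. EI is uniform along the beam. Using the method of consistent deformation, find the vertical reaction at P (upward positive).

Take the reaction at Q as the redundant and release it; the primary structure is a cantilever fixed at P.
Primary-structure tip deflection at Q by superposition:
  clockwise couple 58 at a = 1.5: M₀a(2L − a)/(2EI) = 587.2/EI
  point load 140.5 at a = 0.75: Pa²(3L − a)/(6EI) = 286.5/EI
  UDL 9.5: wL⁴/(8EI) = 3757/EI
  δ_0 = 4631/EI
Flexibility coefficient — unit upward force at Q: δ_{QQ} = L³/(3EI) = 140.6/EI.
Compatibility at Q: δ_0 − R_Q·δ_{QQ} = 0, so R_Q = 4631/140.6 = 32.93 kip.
Vertical equilibrium: R_P = ΣP − R_Q = 211.8 − 32.93 = 178.8 kip.

R_P = 178.8 kip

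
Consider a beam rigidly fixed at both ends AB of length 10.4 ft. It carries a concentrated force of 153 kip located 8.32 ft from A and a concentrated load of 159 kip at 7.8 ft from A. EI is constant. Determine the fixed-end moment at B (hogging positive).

Release both end moments; the primary structure is a simply-supported span AB with redundants M_A and M_B.
Simple-span end rotations at A and B under the given loads:
  at A: point load 153 at a = 8.32: Pab(L + b)/(6LEI) = 529.6/EI
  at B: point load 153 at a = 8.32: Pab(L + a)/(6LEI) = 794.3/EI
  at A: point load 159 at a = 7.8: Pab(L + b)/(6LEI) = 671.8/EI
  at B: point load 159 at a = 7.8: Pab(L + a)/(6LEI) = 940.5/EI
  θ_A0 = 1201/EI,  θ_B0 = 1735/EI
Flexibility coefficients: a unit moment at one end gives L/(3EI) there and L/(6EI) at the far end, so f₁₁ = f₂₂ = 3.467/EI and f₁₂ = f₂₁ = 1.733/EI.
Compatibility — zero rotation at each built-in end:
  3.467 M_A + 1.733 M_B = 1201
  1.733 M_A + 3.467 M_B = 1735
Solving the pair gives M_A = 128.4 kip·ft and M_B = 436.2 kip·ft (hogging).

M_B = 436.2 kip·ft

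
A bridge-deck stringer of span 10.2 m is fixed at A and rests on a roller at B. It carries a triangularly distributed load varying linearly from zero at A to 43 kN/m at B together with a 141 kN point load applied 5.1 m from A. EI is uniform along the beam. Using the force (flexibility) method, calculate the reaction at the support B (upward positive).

R_B = 164.7 kN

Choose R_B as the redundant. The primary structure is the cantilever fixed at A.
Primary-structure tip deflection at B by superposition:
  triangular load, peak 43 at the free end: 11w₀L⁴/(120EI) = 42666/EI
  point load 141 at a = 5.1: Pa²(3L − a)/(6EI) = 15586/EI
  δ_0 = 58252/EI
Flexibility coefficient — unit upward force at B: δ_{BB} = L³/(3EI) = 353.7/EI.
The prop prevents deflection at B: R_B = δ_0/δ_{BB} = 58252/353.7 = 164.7 kN.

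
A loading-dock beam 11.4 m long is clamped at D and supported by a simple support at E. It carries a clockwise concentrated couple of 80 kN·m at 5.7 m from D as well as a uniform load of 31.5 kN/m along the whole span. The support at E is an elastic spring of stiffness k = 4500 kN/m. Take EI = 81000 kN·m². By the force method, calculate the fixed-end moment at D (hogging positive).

M_D = 558.9 kN·m

Choose R_E as the redundant. The primary structure is the cantilever fixed at D.
Deflection at E on the released cantilever, summing each load's contribution:
  clockwise couple 80 at a = 5.7: M₀a(2L − a)/(2EI) = 3899/EI
  UDL 31.5: wL⁴/(8EI) = 66503/EI
  δ_0 = 70402/EI
Flexibility coefficient — unit upward force at E: δ_{EE} = L³/(3EI) = 493.8/EI.
With EI = 81000 kN·m²: δ_0 = 0.86916 m and δ_{EE} = 0.006097 m/kN.
Compatibility — the spring shortens by R_E/k under the reaction it provides: δ_0 − R_E·δ_{EE} = R_E/k. With 1/k = 0.000222 m/kN, R_E = δ_0 / (δ_{EE} + 1/k) = 0.86916 / (0.006097 + 0.000222) = 137.5 kN.
Moment equilibrium about D: M_D = Σ(load moments about D) − R_E·L = 2127 − 137.5×11.4 = 558.9 kN·m.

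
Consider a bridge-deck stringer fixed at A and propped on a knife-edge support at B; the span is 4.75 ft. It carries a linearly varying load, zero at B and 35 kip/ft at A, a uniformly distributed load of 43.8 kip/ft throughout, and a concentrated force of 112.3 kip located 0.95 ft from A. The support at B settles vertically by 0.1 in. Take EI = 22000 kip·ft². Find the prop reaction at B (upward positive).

R_B = 95.8 kip

Choose R_B as the redundant. The primary structure is the cantilever fixed at A.
Primary-structure tip deflection at B by superposition:
  triangular load, peak 35 at the fixed end: w₀L⁴/(30EI) = 593.9/EI
  UDL 43.8: wL⁴/(8EI) = 2787/EI
  point load 112.3 at a = 0.95: Pa²(3L − a)/(6EI) = 224.7/EI
  δ_0 = 3606/EI
Tip deflection under a unit load at B: L³/(3EI) = 35.72/EI.
With EI = 22000 kip·ft²: δ_0 = 0.1639 ft and δ_{BB} = 0.001624 ft/kip.
Compatibility — the beam at B must follow the support down by 0.008333 ft: δ_0 − R_B·δ_{BB} = 0.008333, so R_B = (0.1639 − 0.008333)/0.001624 = 95.8 kip.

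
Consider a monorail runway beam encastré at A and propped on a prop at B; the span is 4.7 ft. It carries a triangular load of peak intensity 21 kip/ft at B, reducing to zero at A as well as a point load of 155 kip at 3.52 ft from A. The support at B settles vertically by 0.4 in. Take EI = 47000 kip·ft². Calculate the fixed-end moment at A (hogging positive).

M_A = 325.5 kip·ft

Remove the prop at B; the released (primary) structure is a cantilever built in at A.
Downward deflection at the released point B due to the loads:
  triangular load, peak 21 at the free end: 11w₀L⁴/(120EI) = 939.3/EI
  point load 155 at a = 3.52: Pa²(3L − a)/(6EI) = 3387/EI
  δ_0 = 4326/EI
Flexibility coefficient — unit upward force at B: δ_{BB} = L³/(3EI) = 34.61/EI.
With EI = 47000 kip·ft²: δ_0 = 0.092039 ft and δ_{BB} = 0.000736 ft/kip.
Compatibility — the beam at B must follow the support down by 0.03333 ft: δ_0 − R_B·δ_{BB} = 0.03333, so R_B = (0.092039 − 0.03333)/0.000736 = 79.73 kip.
Moment equilibrium about A: M_A = Σ(load moments about A) − R_B·L = 700.2 − 79.73×4.7 = 325.5 kip·ft.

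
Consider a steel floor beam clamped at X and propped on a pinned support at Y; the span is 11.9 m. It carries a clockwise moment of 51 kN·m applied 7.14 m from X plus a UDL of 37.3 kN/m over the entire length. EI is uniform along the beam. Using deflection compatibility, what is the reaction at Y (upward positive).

R_Y = 171.9 kN

Release the roller at Y. Primary structure: cantilever fixed at X.
Primary-structure tip deflection at Y by superposition:
  clockwise couple 51 at a = 7.14: M₀a(2L − a)/(2EI) = 3033/EI
  UDL 37.3: wL⁴/(8EI) = 93499/EI
  δ_0 = 96532/EI
Tip deflection under a unit load at Y: L³/(3EI) = 561.7/EI.
The prop prevents deflection at Y: R_Y = δ_0/δ_{YY} = 96532/561.7 = 171.9 kN.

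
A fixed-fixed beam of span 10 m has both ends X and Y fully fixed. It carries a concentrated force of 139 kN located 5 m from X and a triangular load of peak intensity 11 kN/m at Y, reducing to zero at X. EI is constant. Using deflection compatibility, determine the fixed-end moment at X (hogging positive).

M_X = 210.4 kN·m

Release both end moments; the primary structure is a simply-supported span XY with redundants M_X and M_Y.
Simple-span end rotations at X and Y under the given loads:
  at X: point load 139 at a = 5: Pab(L + b)/(6LEI) = 868.8/EI
  at Y: point load 139 at a = 5: Pab(L + a)/(6LEI) = 868.8/EI
  at X: triangular load, peak 11: 7w₀L³/(360EI) = 213.9/EI
  at Y: triangular load, peak 11: w₀L³/(45EI) = 244.4/EI
  θ_X0 = 1083/EI,  θ_Y0 = 1113/EI
Flexibility coefficients: a unit moment at one end gives L/(3EI) there and L/(6EI) at the far end, so f₁₁ = f₂₂ = 3.333/EI and f₁₂ = f₂₁ = 1.667/EI.
Compatibility — zero rotation at each built-in end:
  3.333 M_X + 1.667 M_Y = 1083
  1.667 M_X + 3.333 M_Y = 1113
Solving the pair gives M_X = 210.4 kN·m and M_Y = 228.8 kN·m (hogging).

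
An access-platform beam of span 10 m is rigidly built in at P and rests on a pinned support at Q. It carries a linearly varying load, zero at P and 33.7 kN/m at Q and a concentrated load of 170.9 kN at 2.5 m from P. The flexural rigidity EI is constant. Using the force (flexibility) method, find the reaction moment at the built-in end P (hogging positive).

M_P = 477 kN·m

Choose R_Q as the redundant. The primary structure is the cantilever fixed at P.
Primary-structure tip deflection at Q by superposition:
  triangular load, peak 33.7 at the free end: 11w₀L⁴/(120EI) = 30892/EI
  point load 170.9 at a = 2.5: Pa²(3L − a)/(6EI) = 4896/EI
  δ_0 = 35787/EI
Flexibility coefficient — unit upward force at Q: δ_{QQ} = L³/(3EI) = 333.3/EI.
The prop prevents deflection at Q: R_Q = δ_0/δ_{QQ} = 35787/333.3 = 107.4 kN.
Moment equilibrium about P: M_P = Σ(load moments about P) − R_Q·L = 1551 − 107.4×10 = 477 kN·m.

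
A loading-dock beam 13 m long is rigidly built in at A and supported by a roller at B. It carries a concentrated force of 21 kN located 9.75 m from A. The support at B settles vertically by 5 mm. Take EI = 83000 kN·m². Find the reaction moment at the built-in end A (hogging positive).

M_A = 39.36 kN·m

Remove the prop at B; the released (primary) structure is a cantilever built in at A.
Primary-structure tip deflection at B by superposition:
  point load 21 at a = 9.75: Pa²(3L − a)/(6EI) = 9732/EI
Tip deflection under a unit load at B: L³/(3EI) = 732.3/EI.
With EI = 83000 kN·m²: δ_0 = 0.11725 m and δ_{BB} = 0.008823 m/kN.
Compatibility — the beam at B must follow the support down by 0.005 m: δ_0 − R_B·δ_{BB} = 0.005, so R_B = (0.11725 − 0.005)/0.008823 = 12.72 kN.
Moment equilibrium about A: M_A = Σ(load moments about A) − R_B·L = 204.8 − 12.72×13 = 39.36 kN·m.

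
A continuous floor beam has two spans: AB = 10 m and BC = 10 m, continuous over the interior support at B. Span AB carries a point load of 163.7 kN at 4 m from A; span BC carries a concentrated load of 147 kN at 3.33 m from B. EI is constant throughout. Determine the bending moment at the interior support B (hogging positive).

M_B = 273.6 kN·m

Take M_B as the redundant. Released structure: two simple spans AB and BC with a hinge at B.
End slopes at the hinge B, treating each span as simply supported:
  span AB: point load 163.7 at a = 4: Pab(L + a)/(6LEI) = 916.7/EI
  span BC: point load 147 at a = 3.33: Pab(L + b)/(6LEI) = 907.1/EI
  relative rotation θ_0 = (916.7 + 907.1)/EI = 1824/EI
A unit hogging moment at B produces rotation L₁/(3EI) + L₂/(3EI) = 6.667/EI.
Slope continuity at B: θ_0 = M_B·6.667/EI, so M_B = 1824/6.667 = 273.6 kN·m (hogging).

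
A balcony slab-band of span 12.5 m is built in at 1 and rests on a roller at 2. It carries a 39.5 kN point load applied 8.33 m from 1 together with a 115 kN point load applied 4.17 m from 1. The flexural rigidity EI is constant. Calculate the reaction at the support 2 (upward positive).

Remove the prop at 2; the released (primary) structure is a cantilever built in at 1.
Deflection at 2 on the released cantilever, summing each load's contribution:
  point load 39.5 at a = 8.33: Pa²(3L − a)/(6EI) = 13325/EI
  point load 115 at a = 4.17: Pa²(3L − a)/(6EI) = 11108/EI
  δ_0 = 24434/EI
Tip deflection under a unit load at 2: L³/(3EI) = 651/EI.
Compatibility at 2: δ_0 − R_2·δ_{22} = 0, so R_2 = 24434/651 = 37.53 kN.

R_2 = 37.53 kN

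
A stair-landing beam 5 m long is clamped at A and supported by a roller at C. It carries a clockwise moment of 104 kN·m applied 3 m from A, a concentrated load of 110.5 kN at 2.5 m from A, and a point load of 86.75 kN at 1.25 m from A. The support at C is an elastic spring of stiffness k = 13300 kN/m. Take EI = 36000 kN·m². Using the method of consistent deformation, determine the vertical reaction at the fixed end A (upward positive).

Remove the prop at C; the released (primary) structure is a cantilever built in at A.
Primary-structure tip deflection at C by superposition:
  clockwise couple 104 at a = 3: M₀a(2L − a)/(2EI) = 1092/EI
  point load 110.5 at a = 2.5: Pa²(3L − a)/(6EI) = 1439/EI
  point load 86.75 at a = 1.25: Pa²(3L − a)/(6EI) = 310.6/EI
  δ_0 = 2841/EI
Flexibility coefficient — unit upward force at C: δ_{CC} = L³/(3EI) = 41.67/EI.
With EI = 36000 kN·m²: δ_0 = 0.078929 m and δ_{CC} = 0.001157 m/kN.
Compatibility — the spring shortens by R_C/k under the reaction it provides: δ_0 − R_C·δ_{CC} = R_C/k. With 1/k = 0.000075 m/kN, R_C = δ_0 / (δ_{CC} + 1/k) = 0.078929 / (0.001157 + 0.000075) = 64.03 kN.
Vertical equilibrium: R_A = ΣP − R_C = 197.2 − 64.03 = 133.2 kN.

R_A = 133.2 kN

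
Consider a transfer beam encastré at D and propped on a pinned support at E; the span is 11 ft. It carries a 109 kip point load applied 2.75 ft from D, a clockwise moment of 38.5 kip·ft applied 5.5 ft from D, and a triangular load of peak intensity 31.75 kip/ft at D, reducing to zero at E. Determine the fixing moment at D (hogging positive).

Remove the prop at E; the released (primary) structure is a cantilever built in at D.
Downward deflection at the released point E due to the loads:
  point load 109 at a = 2.75: Pa²(3L − a)/(6EI) = 4156/EI
  clockwise couple 38.5 at a = 5.5: M₀a(2L − a)/(2EI) = 1747/EI
  triangular load, peak 31.75 at the fixed end: w₀L⁴/(30EI) = 15495/EI
  δ_0 = 21398/EI
Flexibility coefficient — unit upward force at E: δ_{EE} = L³/(3EI) = 443.7/EI.
Compatibility at E: δ_0 − R_E·δ_{EE} = 0, so R_E = 21398/443.7 = 48.23 kip.
Moment equilibrium about D: M_D = Σ(load moments about D) − R_E·L = 978.5 − 48.23×11 = 448 kip·ft.

M_D = 448 kip·ft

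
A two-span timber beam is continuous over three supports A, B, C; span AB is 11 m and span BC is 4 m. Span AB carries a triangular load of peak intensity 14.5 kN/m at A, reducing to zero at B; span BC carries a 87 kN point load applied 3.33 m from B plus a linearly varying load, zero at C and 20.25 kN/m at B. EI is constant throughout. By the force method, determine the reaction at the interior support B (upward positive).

R_B = 98.28 kN

Take M_B as the redundant. Released structure: two simple spans AB and BC with a hinge at B.
Rotations at B on the released spans (each span's end-slope, ×1/EI):
  span AB: triangular load, peak 14.5: 7w₀L³/(360EI) = 375.3/EI
  span BC: point load 87 at a = 3.33: Pab(L + b)/(6LEI) = 37.77/EI
  span BC: triangular load, peak 20.25: w₀L³/(45EI) = 28.8/EI
  relative rotation θ_0 = (375.3 + 66.57)/EI = 441.8/EI
A unit hogging moment at B produces rotation L₁/(3EI) + L₂/(3EI) = 5/EI.
Slope continuity at B: θ_0 = M_B·5/EI, so M_B = 441.8/5 = 88.37 kN·m (hogging).
Span AB, ΣM about A with M_B applied at B: R_B^{AB}·11 = 292.4 + 88.37, so R_B^{AB} = 34.62 kN and R_A = 79.75 − 34.62 = 45.13 kN.
Span BC, ΣM about C: R_B^{BC}·4 = 166.3 + 88.37, so R_B^{BC} = 63.66 kN and R_C = 127.5 − 63.66 = 63.84 kN.
R_B = 34.62 + 63.66 = 98.28 kN.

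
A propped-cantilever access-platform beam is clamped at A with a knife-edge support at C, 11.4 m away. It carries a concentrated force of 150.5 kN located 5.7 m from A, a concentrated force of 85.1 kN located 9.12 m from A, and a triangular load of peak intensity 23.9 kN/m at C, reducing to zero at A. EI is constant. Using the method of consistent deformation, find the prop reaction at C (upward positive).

R_C = 181.9 kN

Remove the prop at C; the released (primary) structure is a cantilever built in at A.
Deflection at C on the released cantilever, summing each load's contribution:
  point load 150.5 at a = 5.7: Pa²(3L − a)/(6EI) = 23226/EI
  point load 85.1 at a = 9.12: Pa²(3L − a)/(6EI) = 29587/EI
  triangular load, peak 23.9 at the free end: 11w₀L⁴/(120EI) = 37002/EI
  δ_0 = 89815/EI
Tip deflection under a unit load at C: L³/(3EI) = 493.8/EI.
Compatibility at C: δ_0 − R_C·δ_{CC} = 0, so R_C = 89815/493.8 = 181.9 kN.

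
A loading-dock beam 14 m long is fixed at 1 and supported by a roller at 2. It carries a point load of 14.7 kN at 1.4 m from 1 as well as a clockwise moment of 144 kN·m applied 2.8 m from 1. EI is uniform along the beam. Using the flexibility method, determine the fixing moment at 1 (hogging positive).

Remove the prop at 2; the released (primary) structure is a cantilever built in at 1.
Free-end deflection of the primary structure under the applied loading (downward +):
  point load 14.7 at a = 1.4: Pa²(3L − a)/(6EI) = 195/EI
  clockwise couple 144 at a = 2.8: M₀a(2L − a)/(2EI) = 5080/EI
  δ_0 = 5275/EI
Tip deflection under a unit load at 2: L³/(3EI) = 914.7/EI.
The prop prevents deflection at 2: R_2 = δ_0/δ_{22} = 5275/914.7 = 5.767 kN.
Moment equilibrium about 1: M_1 = Σ(load moments about 1) − R_2·L = 164.6 − 5.767×14 = 83.84 kN·m.

M_1 = 83.84 kN·m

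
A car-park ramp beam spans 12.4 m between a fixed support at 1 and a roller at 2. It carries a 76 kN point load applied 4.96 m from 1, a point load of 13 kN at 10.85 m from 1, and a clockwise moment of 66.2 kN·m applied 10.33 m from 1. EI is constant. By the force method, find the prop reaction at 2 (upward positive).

R_2 = 34.17 kN

Release the roller at 2. Primary structure: cantilever fixed at 1.
Downward deflection at the released point 2 due to the loads:
  point load 76 at a = 4.96: Pa²(3L − a)/(6EI) = 10047/EI
  point load 13 at a = 10.85: Pa²(3L − a)/(6EI) = 6721/EI
  clockwise couple 66.2 at a = 10.33: M₀a(2L − a)/(2EI) = 4948/EI
  δ_0 = 21715/EI
Tip deflection under a unit load at 2: L³/(3EI) = 635.5/EI.
Compatibility at 2: δ_0 − R_2·δ_{22} = 0, so R_2 = 21715/635.5 = 34.17 kN.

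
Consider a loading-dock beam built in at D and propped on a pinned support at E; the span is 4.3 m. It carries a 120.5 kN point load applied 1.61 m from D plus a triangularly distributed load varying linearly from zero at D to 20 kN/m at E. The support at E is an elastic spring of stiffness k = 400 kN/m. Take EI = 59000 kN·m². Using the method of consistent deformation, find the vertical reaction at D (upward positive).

R_D = 156.5 kN

Take the reaction at E as the redundant and release it; the primary structure is a cantilever fixed at D.
Primary-structure tip deflection at E by superposition:
  point load 120.5 at a = 1.61: Pa²(3L − a)/(6EI) = 587.7/EI
  triangular load, peak 20 at the free end: 11w₀L⁴/(120EI) = 626.8/EI
  δ_0 = 1215/EI
Tip deflection under a unit load at E: L³/(3EI) = 26.5/EI.
With EI = 59000 kN·m²: δ_0 = 0.020585 m and δ_{EE} = 0.000449 m/kN.
Compatibility — the spring shortens by R_E/k under the reaction it provides: δ_0 − R_E·δ_{EE} = R_E/k. With 1/k = 0.0025 m/kN, R_E = δ_0 / (δ_{EE} + 1/k) = 0.020585 / (0.000449 + 0.0025) = 6.98 kN.
Vertical equilibrium: R_D = ΣP − R_E = 163.5 − 6.98 = 156.5 kN.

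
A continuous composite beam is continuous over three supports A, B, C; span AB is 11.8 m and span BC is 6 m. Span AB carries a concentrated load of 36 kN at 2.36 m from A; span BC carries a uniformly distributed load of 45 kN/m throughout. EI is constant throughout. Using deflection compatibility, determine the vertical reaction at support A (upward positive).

R_A = 20.72 kN

Insert a hinge at B; M_B is the redundant, and each span becomes simply supported.
Rotations at B on the released spans (each span's end-slope, ×1/EI):
  span AB: point load 36 at a = 2.36: Pab(L + a)/(6LEI) = 160.4/EI
  span BC: UDL 45: wL³/(24EI) = 405/EI
  relative rotation θ_0 = (160.4 + 405)/EI = 565.4/EI
A unit hogging moment at B produces rotation L₁/(3EI) + L₂/(3EI) = 5.933/EI.
Slope continuity at B: θ_0 = M_B·5.933/EI, so M_B = 565.4/5.933 = 95.29 kN·m (hogging).
Span AB, ΣM about A with M_B applied at B: R_B^{AB}·11.8 = 84.96 + 95.29, so R_B^{AB} = 15.28 kN and R_A = 36 − 15.28 = 20.72 kN.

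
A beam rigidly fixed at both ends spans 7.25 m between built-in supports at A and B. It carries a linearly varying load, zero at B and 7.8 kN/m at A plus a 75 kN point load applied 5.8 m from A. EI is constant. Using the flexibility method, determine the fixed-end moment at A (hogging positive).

Take the two fixed-end moments M_A, M_B as redundants; the released structure is the simple span AB.
End rotations of the released simple span under the applied load (×1/EI):
  at A: triangular load, peak 7.8: w₀L³/(45EI) = 66.05/EI
  at B: triangular load, peak 7.8: 7w₀L³/(360EI) = 57.8/EI
  at A: point load 75 at a = 5.8: Pab(L + b)/(6LEI) = 126.2/EI
  at B: point load 75 at a = 5.8: Pab(L + a)/(6LEI) = 189.2/EI
  θ_A0 = 192.2/EI,  θ_B0 = 247/EI
Flexibility coefficients: a unit moment at one end gives L/(3EI) there and L/(6EI) at the far end, so f₁₁ = f₂₂ = 2.417/EI and f₁₂ = f₂₁ = 1.208/EI.
Compatibility — zero rotation at each built-in end:
  2.417 M_A + 1.208 M_B = 192.2
  1.208 M_A + 2.417 M_B = 247
Solving the pair gives M_A = 37.9 kN·m and M_B = 83.27 kN·m (hogging).

M_A = 37.9 kN·m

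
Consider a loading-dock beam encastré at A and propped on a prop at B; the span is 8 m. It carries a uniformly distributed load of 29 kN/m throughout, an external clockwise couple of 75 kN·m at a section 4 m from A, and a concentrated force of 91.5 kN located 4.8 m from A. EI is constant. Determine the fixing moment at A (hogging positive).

Remove the prop at B; the released (primary) structure is a cantilever built in at A.
Primary-structure tip deflection at B by superposition:
  UDL 29: wL⁴/(8EI) = 14848/EI
  clockwise couple 75 at a = 4: M₀a(2L − a)/(2EI) = 1800/EI
  point load 91.5 at a = 4.8: Pa²(3L − a)/(6EI) = 6746/EI
  δ_0 = 23394/EI
Tip deflection under a unit load at B: L³/(3EI) = 170.7/EI.
The prop prevents deflection at B: R_B = δ_0/δ_{BB} = 23394/170.7 = 137.1 kN.
Moment equilibrium about A: M_A = Σ(load moments about A) − R_B·L = 1442 − 137.1×8 = 345.6 kN·m.

M_A = 345.6 kN·m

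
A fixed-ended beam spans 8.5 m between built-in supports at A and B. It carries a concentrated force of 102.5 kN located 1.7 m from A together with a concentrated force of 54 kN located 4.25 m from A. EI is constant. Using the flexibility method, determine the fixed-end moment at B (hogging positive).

Release both end moments; the primary structure is a simply-supported span AB with redundants M_A and M_B.
Simple-span end rotations at A and B under the given loads:
  at A: point load 102.5 at a = 1.7: Pab(L + b)/(6LEI) = 355.5/EI
  at B: point load 102.5 at a = 1.7: Pab(L + a)/(6LEI) = 237/EI
  at A: point load 54 at a = 4.25: Pab(L + b)/(6LEI) = 243.8/EI
  at B: point load 54 at a = 4.25: Pab(L + a)/(6LEI) = 243.8/EI
  θ_A0 = 599.3/EI,  θ_B0 = 480.8/EI
Flexibility coefficients: a unit moment at one end gives L/(3EI) there and L/(6EI) at the far end, so f₁₁ = f₂₂ = 2.833/EI and f₁₂ = f₂₁ = 1.417/EI.
Compatibility — zero rotation at each built-in end:
  2.833 M_A + 1.417 M_B = 599.3
  1.417 M_A + 2.833 M_B = 480.8
Solving the pair gives M_A = 168.9 kN·m and M_B = 85.25 kN·m (hogging).

M_B = 85.25 kN·m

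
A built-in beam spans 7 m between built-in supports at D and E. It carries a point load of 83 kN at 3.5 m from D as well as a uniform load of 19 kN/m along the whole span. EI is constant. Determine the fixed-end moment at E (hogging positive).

M_E = 150.2 kN·m

Release both end moments; the primary structure is a simply-supported span DE with redundants M_D and M_E.
End rotations of the released simple span under the applied load (×1/EI):
  at D: point load 83 at a = 3.5: Pab(L + b)/(6LEI) = 254.2/EI
  at E: point load 83 at a = 3.5: Pab(L + a)/(6LEI) = 254.2/EI
  at D: UDL 19: wL³/(24EI) = 271.5/EI
  at E: UDL 19: wL³/(24EI) = 271.5/EI
  θ_D0 = 525.7/EI,  θ_E0 = 525.7/EI
Flexibility coefficients: a unit moment at one end gives L/(3EI) there and L/(6EI) at the far end, so f₁₁ = f₂₂ = 2.333/EI and f₁₂ = f₂₁ = 1.167/EI.
Compatibility — zero rotation at each built-in end:
  2.333 M_D + 1.167 M_E = 525.7
  1.167 M_D + 2.333 M_E = 525.7
Solving the pair gives M_D = 150.2 kN·m and M_E = 150.2 kN·m (hogging).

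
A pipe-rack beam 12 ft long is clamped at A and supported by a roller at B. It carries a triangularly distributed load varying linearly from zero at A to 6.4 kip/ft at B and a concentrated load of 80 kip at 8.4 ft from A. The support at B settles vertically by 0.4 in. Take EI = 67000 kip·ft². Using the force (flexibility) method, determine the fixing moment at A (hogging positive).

Choose R_B as the redundant. The primary structure is the cantilever fixed at A.
Deflection at B on the released cantilever, summing each load's contribution:
  triangular load, peak 6.4 at the free end: 11w₀L⁴/(120EI) = 12165/EI
  point load 80 at a = 8.4: Pa²(3L − a)/(6EI) = 25966/EI
  δ_0 = 38131/EI
Flexibility coefficient — unit upward force at B: δ_{BB} = L³/(3EI) = 576/EI.
With EI = 67000 kip·ft²: δ_0 = 0.56912 ft and δ_{BB} = 0.008597 ft/kip.
Compatibility — the beam at B must follow the support down by 0.03333 ft: δ_0 − R_B·δ_{BB} = 0.03333, so R_B = (0.56912 − 0.03333)/0.008597 = 62.32 kip.
Moment equilibrium about A: M_A = Σ(load moments about A) − R_B·L = 979.2 − 62.32×12 = 231.3 kip·ft.

M_A = 231.3 kip·ft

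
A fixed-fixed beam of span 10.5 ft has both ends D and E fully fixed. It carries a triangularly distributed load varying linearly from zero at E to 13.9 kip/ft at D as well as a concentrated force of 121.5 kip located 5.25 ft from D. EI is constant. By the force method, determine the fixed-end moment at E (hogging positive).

M_E = 210.6 kip·ft

Take the two fixed-end moments M_D, M_E as redundants; the released structure is the simple span DE.
On the primary (simply-supported) span, the end slopes from the loading are:
  at D: triangular load, peak 13.9: w₀L³/(45EI) = 357.6/EI
  at E: triangular load, peak 13.9: 7w₀L³/(360EI) = 312.9/EI
  at D: point load 121.5 at a = 5.25: Pab(L + b)/(6LEI) = 837.2/EI
  at E: point load 121.5 at a = 5.25: Pab(L + a)/(6LEI) = 837.2/EI
  θ_D0 = 1195/EI,  θ_E0 = 1150/EI
Flexibility coefficients: a unit moment at one end gives L/(3EI) there and L/(6EI) at the far end, so f₁₁ = f₂₂ = 3.5/EI and f₁₂ = f₂₁ = 1.75/EI.
Compatibility — zero rotation at each built-in end:
  3.5 M_D + 1.75 M_E = 1195
  1.75 M_D + 3.5 M_E = 1150
Solving the pair gives M_D = 236.1 kip·ft and M_E = 210.6 kip·ft (hogging).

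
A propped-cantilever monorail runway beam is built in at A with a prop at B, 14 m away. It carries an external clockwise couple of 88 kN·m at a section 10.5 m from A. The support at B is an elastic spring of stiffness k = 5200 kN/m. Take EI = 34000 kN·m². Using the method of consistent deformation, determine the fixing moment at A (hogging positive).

M_A = -34.87 kN·m

Remove the prop at B; the released (primary) structure is a cantilever built in at A.
Free-end deflection of the primary structure under the applied loading (downward +):
  clockwise couple 88 at a = 10.5: M₀a(2L − a)/(2EI) = 8085/EI
Tip deflection under a unit load at B: L³/(3EI) = 914.7/EI.
With EI = 34000 kN·m²: δ_0 = 0.23779 m and δ_{BB} = 0.026902 m/kN.
Compatibility — the spring shortens by R_B/k under the reaction it provides: δ_0 − R_B·δ_{BB} = R_B/k. With 1/k = 0.000192 m/kN, R_B = δ_0 / (δ_{BB} + 1/k) = 0.23779 / (0.026902 + 0.000192) = 8.777 kN.
Moment equilibrium about A: M_A = Σ(load moments about A) − R_B·L = 88 − 8.777×14 = -34.87 kN·m.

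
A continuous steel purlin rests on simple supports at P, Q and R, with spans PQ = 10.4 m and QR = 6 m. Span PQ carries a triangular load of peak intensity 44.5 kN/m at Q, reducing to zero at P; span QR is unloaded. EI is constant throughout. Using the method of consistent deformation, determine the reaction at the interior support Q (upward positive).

Take M_Q as the redundant. Released structure: two simple spans PQ and QR with a hinge at Q.
Discontinuity in slope at Q on the released structure — sum the simple-span end rotations:
  span PQ: triangular load, peak 44.5: w₀L³/(45EI) = 1112/EI
  relative rotation θ_0 = (1112 + 0)/EI = 1112/EI
A unit hogging moment at Q produces rotation L₁/(3EI) + L₂/(3EI) = 5.467/EI.
Compatibility: M_Q·(L₁+L₂)/(3EI) = θ_0, giving M_Q = 203.5 kN·m (hogging).
Span PQ, ΣM about P with M_Q applied at Q: R_Q^{PQ}·10.4 = 1604 + 203.5, so R_Q^{PQ} = 173.8 kN and R_P = 231.4 − 173.8 = 57.57 kN.
Span QR, ΣM about R: R_Q^{QR}·6 = 0 + 203.5, so R_Q^{QR} = 33.91 kN and R_R = 0 − 33.91 = -33.91 kN.
R_Q = 173.8 + 33.91 = 207.7 kN.

R_Q = 207.7 kN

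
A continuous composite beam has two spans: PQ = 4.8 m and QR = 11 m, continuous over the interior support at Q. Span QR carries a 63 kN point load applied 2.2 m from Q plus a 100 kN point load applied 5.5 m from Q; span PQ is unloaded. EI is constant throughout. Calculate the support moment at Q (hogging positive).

M_Q = 213.1 kN·m

Insert a hinge at Q; M_Q is the redundant, and each span becomes simply supported.
Discontinuity in slope at Q on the released structure — sum the simple-span end rotations:
  span QR: point load 63 at a = 2.2: Pab(L + b)/(6LEI) = 365.9/EI
  span QR: point load 100 at a = 5.5: Pab(L + b)/(6LEI) = 756.2/EI
  relative rotation θ_0 = (0 + 1122)/EI = 1122/EI
A unit hogging moment at Q produces rotation L₁/(3EI) + L₂/(3EI) = 5.267/EI.
Slope continuity at Q: θ_0 = M_Q·5.267/EI, so M_Q = 1122/5.267 = 213.1 kN·m (hogging).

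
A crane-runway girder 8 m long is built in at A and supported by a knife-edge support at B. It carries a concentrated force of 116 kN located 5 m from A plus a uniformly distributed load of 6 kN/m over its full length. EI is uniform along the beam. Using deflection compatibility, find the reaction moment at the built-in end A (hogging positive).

Release the roller at B. Primary structure: cantilever fixed at A.
Downward deflection at the released point B due to the loads:
  point load 116 at a = 5: Pa²(3L − a)/(6EI) = 9183/EI
  UDL 6: wL⁴/(8EI) = 3072/EI
  δ_0 = 12255/EI
Flexibility coefficient — unit upward force at B: δ_{BB} = L³/(3EI) = 170.7/EI.
Compatibility at B: δ_0 − R_B·δ_{BB} = 0, so R_B = 12255/170.7 = 71.81 kN.
Moment equilibrium about A: M_A = Σ(load moments about A) − R_B·L = 772 − 71.81×8 = 197.5 kN·m.

M_A = 197.5 kN·m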